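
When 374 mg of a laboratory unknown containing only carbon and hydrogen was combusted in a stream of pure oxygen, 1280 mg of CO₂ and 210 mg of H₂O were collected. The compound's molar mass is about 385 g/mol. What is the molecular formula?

C30H24

mol C = 1.28 g CO₂ ÷ 44.009 g/mol = 0.02908 mol
mol H = 2 × 0.210 g H₂O ÷ 18.015 g/mol = 0.02331 mol
Divide by the smallest (0.02331 mol): C 1.248, H 1.000
Multiplying each by 4 gives whole numbers: C 4.99, H 4.00
Empirical formula: C5H4
Empirical-formula mass = 64.09 g/mol; 385 ÷ 64.09 ≈ 6, so the molecular formula is C30H24.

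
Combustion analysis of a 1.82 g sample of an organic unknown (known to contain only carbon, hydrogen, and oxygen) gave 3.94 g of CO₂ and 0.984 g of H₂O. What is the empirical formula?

C9H11O4

mol C = 3.94 g CO₂ ÷ 44.009 g/mol = 0.08953 mol
mol H = 2 × 0.984 g H₂O ÷ 18.015 g/mol = 0.1092 mol
mass O = 1.82 − (1.075 + 0.1101) = 0.6346 g → mol O = 0.6346 ÷ 15.999 = 0.03966 mol
Divide by the smallest (0.03966 mol): C 2.257, H 2.754, O 1.000
Multiplying each by 4 gives whole numbers: C 9.03, H 11.02, O 4.00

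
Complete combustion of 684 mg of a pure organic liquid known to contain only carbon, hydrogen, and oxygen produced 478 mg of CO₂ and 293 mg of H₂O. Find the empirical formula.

mol C = 0.478 g CO₂ ÷ 44.009 g/mol = 0.01086 mol
mol H = 2 × 0.293 g H₂O ÷ 18.015 g/mol = 0.03253 mol
mass O = 0.684 − (0.1305 + 0.03279) = 0.5208 g → mol O = 0.5208 ÷ 15.999 = 0.03255 mol
Divide by the smallest (0.01086 mol): C 1.000, H 2.995, O 2.997

CH3O3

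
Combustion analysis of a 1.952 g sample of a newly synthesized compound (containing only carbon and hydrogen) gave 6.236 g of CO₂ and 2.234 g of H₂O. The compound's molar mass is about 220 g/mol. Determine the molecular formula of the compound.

mol C = 6.236 g CO₂ ÷ 44.009 g/mol = 0.14170 mol
mol H = 2 × 2.234 g H₂O ÷ 18.015 g/mol = 0.24802 mol
Divide by the smallest (0.14170 mol): C 1.000, H 1.750
Multiplying each by 4 gives whole numbers: C 4.00, H 7.00
Empirical formula: C4H7
Empirical-formula mass = 55.10 g/mol; 220 ÷ 55.10 ≈ 4, so the molecular formula is C16H28.

C16H28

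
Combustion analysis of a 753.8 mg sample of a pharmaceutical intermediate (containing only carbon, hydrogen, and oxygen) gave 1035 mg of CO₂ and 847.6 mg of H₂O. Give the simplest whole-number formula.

CH4O

mol C = 1.035 g CO₂ ÷ 44.009 g/mol = 0.023518 mol
mol H = 2 × 0.8476 g H₂O ÷ 18.015 g/mol = 0.094099 mol
mass O = 0.7538 − (0.28247 + 0.094852) = 0.37647 g → mol O = 0.37647 ÷ 15.999 = 0.023531 mol
Divide by the smallest (0.023518 mol): C 1.000, H 4.001, O 1.001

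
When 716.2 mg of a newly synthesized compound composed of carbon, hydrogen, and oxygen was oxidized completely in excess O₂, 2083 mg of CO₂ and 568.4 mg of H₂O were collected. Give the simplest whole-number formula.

C9H12O

mol C = 2.083 g CO₂ ÷ 44.009 g/mol = 0.047331 mol
mol H = 2 × 0.5684 g H₂O ÷ 18.015 g/mol = 0.063103 mol
mass O = 0.7162 − (0.56850 + 0.063608) = 0.084097 g → mol O = 0.084097 ÷ 15.999 = 0.0052564 mol
Divide by the smallest (0.0052564 mol): C 9.005, H 12.005, O 1.000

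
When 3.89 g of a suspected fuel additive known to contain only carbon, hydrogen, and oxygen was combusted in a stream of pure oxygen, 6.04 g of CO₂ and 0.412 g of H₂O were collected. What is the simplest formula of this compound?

C3HO3

mol C = 6.04 g CO₂ ÷ 44.009 g/mol = 0.1372 mol
mol H = 2 × 0.412 g H₂O ÷ 18.015 g/mol = 0.04574 mol
mass O = 3.89 − (1.648 + 0.04611) = 2.195 g → mol O = 2.195 ÷ 15.999 = 0.1372 mol
Divide by the smallest (0.04574 mol): C 3.001, H 1.000, O 3.000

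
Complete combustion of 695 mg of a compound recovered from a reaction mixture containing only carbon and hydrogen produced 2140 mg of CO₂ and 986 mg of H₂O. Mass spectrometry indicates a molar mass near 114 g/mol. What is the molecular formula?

mol C = 2.14 g CO₂ ÷ 44.009 g/mol = 0.04863 mol
mol H = 2 × 0.986 g H₂O ÷ 18.015 g/mol = 0.1095 mol
Divide by the smallest (0.04863 mol): C 1.000, H 2.251
Multiplying each by 4 gives whole numbers: C 4.00, H 9.00
Empirical formula: C4H9
Empirical-formula mass = 57.12 g/mol; 114 ÷ 57.12 ≈ 2, so the molecular formula is C8H18.

C8H18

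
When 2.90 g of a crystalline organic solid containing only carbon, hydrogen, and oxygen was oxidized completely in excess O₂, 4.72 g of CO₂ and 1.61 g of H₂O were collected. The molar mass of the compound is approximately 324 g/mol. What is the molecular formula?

mol C = 4.72 g CO₂ ÷ 44.009 g/mol = 0.1073 mol
mol H = 2 × 1.61 g H₂O ÷ 18.015 g/mol = 0.1787 mol
mass O = 2.90 − (1.288 + 0.1802) = 1.432 g → mol O = 1.432 ÷ 15.999 = 0.08948 mol
Divide by the smallest (0.08948 mol): C 1.199, H 1.997, O 1.000
Multiplying each by 5 gives whole numbers: C 5.99, H 9.99, O 5.00
Empirical formula: C6H10O5
Empirical-formula mass = 162.14 g/mol; 324 ÷ 162.14 ≈ 2, so the molecular formula is C12H20O10.

C12H20O10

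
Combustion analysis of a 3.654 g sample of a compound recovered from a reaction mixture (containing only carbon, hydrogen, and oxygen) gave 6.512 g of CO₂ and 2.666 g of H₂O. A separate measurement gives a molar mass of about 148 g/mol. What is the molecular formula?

C6H12O4

mol C = 6.512 g CO₂ ÷ 44.009 g/mol = 0.14797 mol
mol H = 2 × 2.666 g H₂O ÷ 18.015 g/mol = 0.29598 mol
mass O = 3.654 − (1.7773 + 0.29834) = 1.5784 g → mol O = 1.5784 ÷ 15.999 = 0.098656 mol
Divide by the smallest (0.098656 mol): C 1.500, H 3.000, O 1.000
Multiplying each by 2 gives whole numbers: C 3.00, H 6.00, O 2.00
Empirical formula: C3H6O2
Empirical-formula mass = 74.08 g/mol; 148 ÷ 74.08 ≈ 2, so the molecular formula is C6H12O4.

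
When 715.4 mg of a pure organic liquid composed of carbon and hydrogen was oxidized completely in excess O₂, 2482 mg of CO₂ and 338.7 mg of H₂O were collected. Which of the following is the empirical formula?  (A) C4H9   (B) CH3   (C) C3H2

mol C = 2.482 g CO₂ ÷ 44.009 g/mol = 0.056398 mol
mol H = 2 × 0.3387 g H₂O ÷ 18.015 g/mol = 0.037602 mol
Divide by the smallest (0.037602 mol): C 1.500, H 1.000
Multiplying each by 2 gives whole numbers: C 3.00, H 2.00

(C) C3H2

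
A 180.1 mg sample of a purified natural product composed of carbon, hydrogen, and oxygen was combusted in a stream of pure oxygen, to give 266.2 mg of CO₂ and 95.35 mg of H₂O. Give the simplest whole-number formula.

C4H7O4

mol C = 0.2662 g CO₂ ÷ 44.009 g/mol = 0.0060488 mol
mol H = 2 × 0.09535 g H₂O ÷ 18.015 g/mol = 0.010586 mol
mass O = 0.1801 − (0.072652 + 0.010670) = 0.096778 g → mol O = 0.096778 ÷ 15.999 = 0.0060490 mol
Divide by the smallest (0.0060488 mol): C 1.000, H 1.750, O 1.000
Multiplying each by 4 gives whole numbers: C 4.00, H 7.00, O 4.00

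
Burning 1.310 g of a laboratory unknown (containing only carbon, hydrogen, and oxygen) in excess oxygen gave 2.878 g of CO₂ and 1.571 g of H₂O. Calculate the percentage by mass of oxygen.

26.62%

mol C = 2.878 g CO₂ ÷ 44.009 g/mol = 0.065396 mol
mol H = 2 × 1.571 g H₂O ÷ 18.015 g/mol = 0.17441 mol
mass O = 1.310 − (0.78547 + 0.17581) = 0.34873 g → mol O = 0.34873 ÷ 15.999 = 0.021797 mol
mass % O = 0.34873 g ÷ 1.310 g × 100%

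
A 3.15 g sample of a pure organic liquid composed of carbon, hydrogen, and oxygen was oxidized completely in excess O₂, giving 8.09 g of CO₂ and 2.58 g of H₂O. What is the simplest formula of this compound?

mol C = 8.09 g CO₂ ÷ 44.009 g/mol = 0.1838 mol
mol H = 2 × 2.58 g H₂O ÷ 18.015 g/mol = 0.2864 mol
mass O = 3.15 − (2.208 + 0.2887) = 0.6533 g → mol O = 0.6533 ÷ 15.999 = 0.04084 mol
Divide by the smallest (0.04084 mol): C 4.501, H 7.014, O 1.000
Multiplying each by 2 gives whole numbers: C 9.00, H 14.03, O 2.00

C9H14O2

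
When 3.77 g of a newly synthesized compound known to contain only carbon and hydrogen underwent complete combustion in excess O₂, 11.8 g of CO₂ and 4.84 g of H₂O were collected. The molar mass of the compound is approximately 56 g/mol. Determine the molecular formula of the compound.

C4H8

mol C = 11.8 g CO₂ ÷ 44.009 g/mol = 0.2681 mol
mol H = 2 × 4.84 g H₂O ÷ 18.015 g/mol = 0.5373 mol
Divide by the smallest (0.2681 mol): C 1.000, H 2.004
Empirical formula: CH2
Empirical-formula mass = 14.03 g/mol; 56 ÷ 14.03 ≈ 4, so the molecular formula is C4H8.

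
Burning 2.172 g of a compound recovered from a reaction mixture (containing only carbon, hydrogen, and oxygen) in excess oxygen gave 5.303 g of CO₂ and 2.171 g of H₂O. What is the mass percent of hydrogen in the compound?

11.19%

mol C = 5.303 g CO₂ ÷ 44.009 g/mol = 0.12050 mol
mol H = 2 × 2.171 g H₂O ÷ 18.015 g/mol = 0.24102 mol
mass O = 2.172 − (1.4473 + 0.24295) = 0.48175 g → mol O = 0.48175 ÷ 15.999 = 0.030111 mol
mass % H = 0.24295 g ÷ 2.172 g × 100%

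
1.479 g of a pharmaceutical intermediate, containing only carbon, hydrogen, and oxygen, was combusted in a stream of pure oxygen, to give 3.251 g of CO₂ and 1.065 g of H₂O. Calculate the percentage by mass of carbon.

59.99%

mol C = 3.251 g CO₂ ÷ 44.009 g/mol = 0.073871 mol
mol H = 2 × 1.065 g H₂O ÷ 18.015 g/mol = 0.11823 mol
mass O = 1.479 − (0.88727 + 0.11918) = 0.47255 g → mol O = 0.47255 ÷ 15.999 = 0.029536 mol
mass % C = 0.88727 g ÷ 1.479 g × 100%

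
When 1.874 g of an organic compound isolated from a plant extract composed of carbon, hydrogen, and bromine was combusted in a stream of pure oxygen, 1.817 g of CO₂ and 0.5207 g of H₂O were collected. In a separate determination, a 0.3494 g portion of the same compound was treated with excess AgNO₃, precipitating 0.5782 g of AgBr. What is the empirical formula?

mol C = 1.817 g CO₂ ÷ 44.009 g/mol = 0.041287 mol
mol H = 2 × 0.5207 g H₂O ÷ 18.015 g/mol = 0.057807 mol
From the AgBr data: mol Br per gram of compound = (0.5782 ÷ 187.772) ÷ 0.3494 = 0.0088130 mol/g, so in the 1.874 g combustion sample mol Br = 0.016516 mol
Divide by the smallest (0.016516 mol): C 2.500, H 3.500, Br 1.000
Multiplying each by 2 gives whole numbers: C 5.00, H 7.00, Br 2.00

C5H7Br2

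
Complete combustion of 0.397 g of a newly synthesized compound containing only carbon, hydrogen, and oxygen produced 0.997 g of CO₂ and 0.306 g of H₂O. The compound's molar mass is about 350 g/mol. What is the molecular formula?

mol C = 0.997 g CO₂ ÷ 44.009 g/mol = 0.02265 mol
mol H = 2 × 0.306 g H₂O ÷ 18.015 g/mol = 0.03397 mol
mass O = 0.397 − (0.2721 + 0.03424) = 0.09065 g → mol O = 0.09065 ÷ 15.999 = 0.005666 mol
Divide by the smallest (0.005666 mol): C 3.998, H 5.995, O 1.000
Empirical formula: C4H6O
Empirical-formula mass = 70.09 g/mol; 350 ÷ 70.09 ≈ 5, so the molecular formula is C20H30O5.

C20H30O5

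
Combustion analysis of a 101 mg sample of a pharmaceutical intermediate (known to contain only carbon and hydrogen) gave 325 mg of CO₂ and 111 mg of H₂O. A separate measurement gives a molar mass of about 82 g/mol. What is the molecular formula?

mol C = 0.325 g CO₂ ÷ 44.009 g/mol = 0.007385 mol
mol H = 2 × 0.111 g H₂O ÷ 18.015 g/mol = 0.01232 mol
Divide by the smallest (0.007385 mol): C 1.000, H 1.669
Multiplying each by 3 gives whole numbers: C 3.00, H 5.01
Empirical formula: C3H5
Empirical-formula mass = 41.07 g/mol; 82 ÷ 41.07 ≈ 2, so the molecular formula is C6H10.

C6H10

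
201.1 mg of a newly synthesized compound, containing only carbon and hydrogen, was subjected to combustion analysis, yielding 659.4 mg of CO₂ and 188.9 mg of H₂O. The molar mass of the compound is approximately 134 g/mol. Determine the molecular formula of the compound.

C10H14

mol C = 0.6594 g CO₂ ÷ 44.009 g/mol = 0.014983 mol
mol H = 2 × 0.1889 g H₂O ÷ 18.015 g/mol = 0.020971 mol
Divide by the smallest (0.014983 mol): C 1.000, H 1.400
Multiplying each by 5 gives whole numbers: C 5.00, H 7.00
Empirical formula: C5H7
Empirical-formula mass = 67.11 g/mol; 134 ÷ 67.11 ≈ 2, so the molecular formula is C10H14.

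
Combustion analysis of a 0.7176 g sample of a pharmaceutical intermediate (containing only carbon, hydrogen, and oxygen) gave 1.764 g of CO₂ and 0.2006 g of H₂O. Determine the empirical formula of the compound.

mol C = 1.764 g CO₂ ÷ 44.009 g/mol = 0.040083 mol
mol H = 2 × 0.2006 g H₂O ÷ 18.015 g/mol = 0.022270 mol
mass O = 0.7176 − (0.48143 + 0.022448) = 0.21372 g → mol O = 0.21372 ÷ 15.999 = 0.013358 mol
Divide by the smallest (0.013358 mol): C 3.001, H 1.667, O 1.000
Multiplying each by 3 gives whole numbers: C 9.00, H 5.00, O 3.00

C9H5O3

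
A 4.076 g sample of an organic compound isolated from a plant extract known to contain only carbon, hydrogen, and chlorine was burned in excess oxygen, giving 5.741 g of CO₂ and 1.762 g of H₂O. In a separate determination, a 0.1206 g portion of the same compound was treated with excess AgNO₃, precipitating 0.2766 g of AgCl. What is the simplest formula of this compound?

mol C = 5.741 g CO₂ ÷ 44.009 g/mol = 0.13045 mol
mol H = 2 × 1.762 g H₂O ÷ 18.015 g/mol = 0.19561 mol
From the AgCl data: mol Cl per gram of compound = (0.2766 ÷ 143.318) ÷ 0.1206 = 0.016003 mol/g, so in the 4.076 g combustion sample mol Cl = 0.065229 mol
Divide by the smallest (0.065229 mol): C 2.000, H 2.999, Cl 1.000

C2H3Cl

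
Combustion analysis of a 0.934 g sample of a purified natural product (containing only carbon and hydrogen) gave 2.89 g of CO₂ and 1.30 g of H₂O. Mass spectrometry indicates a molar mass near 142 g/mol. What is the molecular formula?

C10H22

mol C = 2.89 g CO₂ ÷ 44.009 g/mol = 0.06567 mol
mol H = 2 × 1.30 g H₂O ÷ 18.015 g/mol = 0.1443 mol
Divide by the smallest (0.06567 mol): C 1.000, H 2.198
Multiplying each by 5 gives whole numbers: C 5.00, H 10.99
Empirical formula: C5H11
Empirical-formula mass = 71.14 g/mol; 142 ÷ 71.14 ≈ 2, so the molecular formula is C10H22.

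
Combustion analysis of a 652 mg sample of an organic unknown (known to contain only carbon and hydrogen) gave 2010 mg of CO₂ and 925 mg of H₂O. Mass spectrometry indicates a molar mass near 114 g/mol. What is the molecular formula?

mol C = 2.01 g CO₂ ÷ 44.009 g/mol = 0.04567 mol
mol H = 2 × 0.925 g H₂O ÷ 18.015 g/mol = 0.1027 mol
Divide by the smallest (0.04567 mol): C 1.000, H 2.248
Multiplying each by 4 gives whole numbers: C 4.00, H 8.99
Empirical formula: C4H9
Empirical-formula mass = 57.12 g/mol; 114 ÷ 57.12 ≈ 2, so the molecular formula is C8H18.

C8H18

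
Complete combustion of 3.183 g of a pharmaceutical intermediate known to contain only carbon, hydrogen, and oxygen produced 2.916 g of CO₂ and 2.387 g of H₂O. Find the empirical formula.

mol C = 2.916 g CO₂ ÷ 44.009 g/mol = 0.066259 mol
mol H = 2 × 2.387 g H₂O ÷ 18.015 g/mol = 0.26500 mol
mass O = 3.183 − (0.79584 + 0.26712) = 2.1200 g → mol O = 2.1200 ÷ 15.999 = 0.13251 mol
Divide by the smallest (0.066259 mol): C 1.000, H 3.999, O 2.000

CH4O2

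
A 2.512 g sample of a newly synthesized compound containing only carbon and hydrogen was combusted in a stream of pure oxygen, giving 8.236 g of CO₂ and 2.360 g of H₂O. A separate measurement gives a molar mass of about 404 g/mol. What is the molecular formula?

C30H42

mol C = 8.236 g CO₂ ÷ 44.009 g/mol = 0.18714 mol
mol H = 2 × 2.360 g H₂O ÷ 18.015 g/mol = 0.26200 mol
Divide by the smallest (0.18714 mol): C 1.000, H 1.400
Multiplying each by 5 gives whole numbers: C 5.00, H 7.00
Empirical formula: C5H7
Empirical-formula mass = 67.11 g/mol; 404 ÷ 67.11 ≈ 6, so the molecular formula is C30H42.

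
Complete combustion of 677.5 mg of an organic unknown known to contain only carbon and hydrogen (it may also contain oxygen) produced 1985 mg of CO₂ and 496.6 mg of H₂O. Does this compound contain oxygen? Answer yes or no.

yes

mol C = 1.985 g CO₂ ÷ 44.009 g/mol = 0.045104 mol
mol H = 2 × 0.4966 g H₂O ÷ 18.015 g/mol = 0.055132 mol
C and H account for only 0.59732 g of the 0.6775 g sample; the remaining 0.080178 g must be oxygen.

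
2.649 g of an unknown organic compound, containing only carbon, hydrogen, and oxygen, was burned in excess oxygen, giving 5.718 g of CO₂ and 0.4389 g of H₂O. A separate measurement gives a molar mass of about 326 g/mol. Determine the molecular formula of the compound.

C16H6O8

mol C = 5.718 g CO₂ ÷ 44.009 g/mol = 0.12993 mol
mol H = 2 × 0.4389 g H₂O ÷ 18.015 g/mol = 0.048726 mol
mass O = 2.649 − (1.5606 + 0.049116) = 1.0393 g → mol O = 1.0393 ÷ 15.999 = 0.064962 mol
Divide by the smallest (0.048726 mol): C 2.666, H 1.000, O 1.333
Multiplying each by 3 gives whole numbers: C 8.00, H 3.00, O 4.00
Empirical formula: C8H3O4
Empirical-formula mass = 163.11 g/mol; 326 ÷ 163.11 ≈ 2, so the molecular formula is C16H6O8.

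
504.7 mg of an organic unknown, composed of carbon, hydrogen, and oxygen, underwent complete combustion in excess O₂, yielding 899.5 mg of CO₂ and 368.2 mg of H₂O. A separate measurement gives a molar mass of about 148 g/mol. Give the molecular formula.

C6H12O4

mol C = 0.8995 g CO₂ ÷ 44.009 g/mol = 0.020439 mol
mol H = 2 × 0.3682 g H₂O ÷ 18.015 g/mol = 0.040877 mol
mass O = 0.5047 − (0.24549 + 0.041204) = 0.21800 g → mol O = 0.21800 ÷ 15.999 = 0.013626 mol
Divide by the smallest (0.013626 mol): C 1.500, H 3.000, O 1.000
Multiplying each by 2 gives whole numbers: C 3.00, H 6.00, O 2.00
Empirical formula: C3H6O2
Empirical-formula mass = 74.08 g/mol; 148 ÷ 74.08 ≈ 2, so the molecular formula is C6H12O4.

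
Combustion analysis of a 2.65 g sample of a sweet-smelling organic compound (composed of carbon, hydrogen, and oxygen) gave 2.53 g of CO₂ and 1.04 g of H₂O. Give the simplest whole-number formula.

CH2O2

mol C = 2.53 g CO₂ ÷ 44.009 g/mol = 0.05749 mol
mol H = 2 × 1.04 g H₂O ÷ 18.015 g/mol = 0.1155 mol
mass O = 2.65 − (0.6905 + 0.1164) = 1.843 g → mol O = 1.843 ÷ 15.999 = 0.1152 mol
Divide by the smallest (0.05749 mol): C 1.000, H 2.008, O 2.004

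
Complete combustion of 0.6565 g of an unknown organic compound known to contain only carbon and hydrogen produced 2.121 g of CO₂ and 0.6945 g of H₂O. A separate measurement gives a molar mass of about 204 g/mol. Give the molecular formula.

C15H24

mol C = 2.121 g CO₂ ÷ 44.009 g/mol = 0.048195 mol
mol H = 2 × 0.6945 g H₂O ÷ 18.015 g/mol = 0.077102 mol
Divide by the smallest (0.048195 mol): C 1.000, H 1.600
Multiplying each by 5 gives whole numbers: C 5.00, H 8.00
Empirical formula: C5H8
Empirical-formula mass = 68.12 g/mol; 204 ÷ 68.12 ≈ 3, so the molecular formula is C15H24.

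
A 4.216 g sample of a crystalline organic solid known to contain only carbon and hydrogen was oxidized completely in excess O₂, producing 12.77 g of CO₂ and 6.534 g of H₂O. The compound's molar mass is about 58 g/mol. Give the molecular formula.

C4H10

mol C = 12.77 g CO₂ ÷ 44.009 g/mol = 0.29017 mol
mol H = 2 × 6.534 g H₂O ÷ 18.015 g/mol = 0.72540 mol
Divide by the smallest (0.29017 mol): C 1.000, H 2.500
Multiplying each by 2 gives whole numbers: C 2.00, H 5.00
Empirical formula: C2H5
Empirical-formula mass = 29.06 g/mol; 58 ÷ 29.06 ≈ 2, so the molecular formula is C4H10.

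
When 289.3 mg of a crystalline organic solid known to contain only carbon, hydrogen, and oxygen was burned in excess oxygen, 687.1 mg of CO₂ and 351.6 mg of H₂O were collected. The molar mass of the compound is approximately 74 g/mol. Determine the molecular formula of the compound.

mol C = 0.6871 g CO₂ ÷ 44.009 g/mol = 0.015613 mol
mol H = 2 × 0.3516 g H₂O ÷ 18.015 g/mol = 0.039034 mol
mass O = 0.2893 − (0.18752 + 0.039346) = 0.062429 g → mol O = 0.062429 ÷ 15.999 = 0.0039021 mol
Divide by the smallest (0.0039021 mol): C 4.001, H 10.003, O 1.000
Empirical formula: C4H10O
Empirical-formula mass = 74.12 g/mol; 74 ÷ 74.12 ≈ 1, so the molecular formula is C4H10O.

C4H10O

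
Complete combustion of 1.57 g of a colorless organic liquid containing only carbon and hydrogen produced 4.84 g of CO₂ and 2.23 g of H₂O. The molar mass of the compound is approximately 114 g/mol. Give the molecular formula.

mol C = 4.84 g CO₂ ÷ 44.009 g/mol = 0.1100 mol
mol H = 2 × 2.23 g H₂O ÷ 18.015 g/mol = 0.2476 mol
Divide by the smallest (0.1100 mol): C 1.000, H 2.251
Multiplying each by 4 gives whole numbers: C 4.00, H 9.00
Empirical formula: C4H9
Empirical-formula mass = 57.12 g/mol; 114 ÷ 57.12 ≈ 2, so the molecular formula is C8H18.

C8H18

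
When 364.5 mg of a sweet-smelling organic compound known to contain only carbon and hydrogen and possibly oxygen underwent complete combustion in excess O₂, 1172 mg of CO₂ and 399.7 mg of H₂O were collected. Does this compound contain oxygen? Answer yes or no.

no

mol C = 1.172 g CO₂ ÷ 44.009 g/mol = 0.026631 mol
mol H = 2 × 0.3997 g H₂O ÷ 18.015 g/mol = 0.044374 mol
C and H together account for 0.36459 g — essentially the entire 0.3645 g sample — so the compound contains no oxygen.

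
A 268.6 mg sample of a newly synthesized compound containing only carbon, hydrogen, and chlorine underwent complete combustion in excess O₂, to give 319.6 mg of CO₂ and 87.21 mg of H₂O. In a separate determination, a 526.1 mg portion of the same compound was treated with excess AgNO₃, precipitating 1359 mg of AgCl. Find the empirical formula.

mol C = 0.3196 g CO₂ ÷ 44.009 g/mol = 0.0072622 mol
mol H = 2 × 0.08721 g H₂O ÷ 18.015 g/mol = 0.0096819 mol
From the AgCl data: mol Cl per gram of compound = (1.359 ÷ 143.318) ÷ 0.5261 = 0.018024 mol/g, so in the 0.2686 g combustion sample mol Cl = 0.0048412 mol
Divide by the smallest (0.0048412 mol): C 1.500, H 2.000, Cl 1.000
Multiplying each by 2 gives whole numbers: C 3.00, H 4.00, Cl 2.00

C3H4Cl2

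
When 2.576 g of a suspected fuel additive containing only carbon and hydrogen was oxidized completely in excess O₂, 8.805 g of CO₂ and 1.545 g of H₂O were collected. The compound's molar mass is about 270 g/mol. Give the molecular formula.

C21H18

mol C = 8.805 g CO₂ ÷ 44.009 g/mol = 0.20007 mol
mol H = 2 × 1.545 g H₂O ÷ 18.015 g/mol = 0.17152 mol
Divide by the smallest (0.17152 mol): C 1.166, H 1.000
Multiplying each by 6 gives whole numbers: C 7.00, H 6.00
Empirical formula: C7H6
Empirical-formula mass = 90.12 g/mol; 270 ÷ 90.12 ≈ 3, so the molecular formula is C21H18.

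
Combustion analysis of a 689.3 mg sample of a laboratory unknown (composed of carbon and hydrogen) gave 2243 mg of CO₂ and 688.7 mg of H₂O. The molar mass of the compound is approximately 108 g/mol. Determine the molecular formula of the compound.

C8H12

mol C = 2.243 g CO₂ ÷ 44.009 g/mol = 0.050967 mol
mol H = 2 × 0.6887 g H₂O ÷ 18.015 g/mol = 0.076459 mol
Divide by the smallest (0.050967 mol): C 1.000, H 1.500
Multiplying each by 2 gives whole numbers: C 2.00, H 3.00
Empirical formula: C2H3
Empirical-formula mass = 27.05 g/mol; 108 ÷ 27.05 ≈ 4, so the molecular formula is C8H12.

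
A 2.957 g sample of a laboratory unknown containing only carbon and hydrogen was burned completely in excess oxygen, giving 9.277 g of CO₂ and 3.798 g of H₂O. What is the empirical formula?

CH2

mol C = 9.277 g CO₂ ÷ 44.009 g/mol = 0.21080 mol
mol H = 2 × 3.798 g H₂O ÷ 18.015 g/mol = 0.42165 mol
Divide by the smallest (0.21080 mol): C 1.000, H 2.000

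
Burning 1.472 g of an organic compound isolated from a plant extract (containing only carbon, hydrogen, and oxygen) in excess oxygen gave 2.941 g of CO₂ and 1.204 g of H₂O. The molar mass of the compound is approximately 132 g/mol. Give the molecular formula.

mol C = 2.941 g CO₂ ÷ 44.009 g/mol = 0.066827 mol
mol H = 2 × 1.204 g H₂O ÷ 18.015 g/mol = 0.13367 mol
mass O = 1.472 − (0.80266 + 0.13474) = 0.53460 g → mol O = 0.53460 ÷ 15.999 = 0.033415 mol
Divide by the smallest (0.033415 mol): C 2.000, H 4.000, O 1.000
Empirical formula: C2H4O
Empirical-formula mass = 44.05 g/mol; 132 ÷ 44.05 ≈ 3, so the molecular formula is C6H12O3.

C6H12O3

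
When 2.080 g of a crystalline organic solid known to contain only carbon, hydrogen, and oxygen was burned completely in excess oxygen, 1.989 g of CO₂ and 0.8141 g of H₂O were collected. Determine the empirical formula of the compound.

mol C = 1.989 g CO₂ ÷ 44.009 g/mol = 0.045195 mol
mol H = 2 × 0.8141 g H₂O ÷ 18.015 g/mol = 0.090380 mol
mass O = 2.080 − (0.54284 + 0.091103) = 1.4461 g → mol O = 1.4461 ÷ 15.999 = 0.090384 mol
Divide by the smallest (0.045195 mol): C 1.000, H 2.000, O 2.000

CH2O2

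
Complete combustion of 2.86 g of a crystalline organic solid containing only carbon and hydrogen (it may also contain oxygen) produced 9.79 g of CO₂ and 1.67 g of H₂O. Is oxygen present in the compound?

mol C = 9.79 g CO₂ ÷ 44.009 g/mol = 0.2225 mol
mol H = 2 × 1.67 g H₂O ÷ 18.015 g/mol = 0.1854 mol
C and H together account for 2.859 g — essentially the entire 2.86 g sample — so the compound contains no oxygen.

no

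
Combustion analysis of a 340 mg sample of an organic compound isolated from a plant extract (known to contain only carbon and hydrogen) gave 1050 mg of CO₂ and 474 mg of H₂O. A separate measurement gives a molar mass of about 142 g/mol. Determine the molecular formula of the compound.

mol C = 1.05 g CO₂ ÷ 44.009 g/mol = 0.02386 mol
mol H = 2 × 0.474 g H₂O ÷ 18.015 g/mol = 0.05262 mol
Divide by the smallest (0.02386 mol): C 1.000, H 2.206
Multiplying each by 5 gives whole numbers: C 5.00, H 11.03
Empirical formula: C5H11
Empirical-formula mass = 71.14 g/mol; 142 ÷ 71.14 ≈ 2, so the molecular formula is C10H22.

C10H22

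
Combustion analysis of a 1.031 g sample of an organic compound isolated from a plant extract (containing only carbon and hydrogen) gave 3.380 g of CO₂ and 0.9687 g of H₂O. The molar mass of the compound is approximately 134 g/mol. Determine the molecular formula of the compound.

mol C = 3.380 g CO₂ ÷ 44.009 g/mol = 0.076802 mol
mol H = 2 × 0.9687 g H₂O ÷ 18.015 g/mol = 0.10754 mol
Divide by the smallest (0.076802 mol): C 1.000, H 1.400
Multiplying each by 5 gives whole numbers: C 5.00, H 7.00
Empirical formula: C5H7
Empirical-formula mass = 67.11 g/mol; 134 ÷ 67.11 ≈ 2, so the molecular formula is C10H14.

C10H14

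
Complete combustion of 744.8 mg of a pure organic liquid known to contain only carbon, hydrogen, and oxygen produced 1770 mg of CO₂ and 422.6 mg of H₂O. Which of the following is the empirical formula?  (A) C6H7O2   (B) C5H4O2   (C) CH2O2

mol C = 1.770 g CO₂ ÷ 44.009 g/mol = 0.040219 mol
mol H = 2 × 0.4226 g H₂O ÷ 18.015 g/mol = 0.046916 mol
mass O = 0.7448 − (0.48307 + 0.047292) = 0.21444 g → mol O = 0.21444 ÷ 15.999 = 0.013403 mol
Divide by the smallest (0.013403 mol): C 3.001, H 3.500, O 1.000
Multiplying each by 2 gives whole numbers: C 6.00, H 7.00, O 2.00

(A) C6H7O2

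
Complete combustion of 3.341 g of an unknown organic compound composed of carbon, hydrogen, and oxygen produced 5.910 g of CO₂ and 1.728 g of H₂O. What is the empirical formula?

C7H10O5

mol C = 5.910 g CO₂ ÷ 44.009 g/mol = 0.13429 mol
mol H = 2 × 1.728 g H₂O ÷ 18.015 g/mol = 0.19184 mol
mass O = 3.341 − (1.6130 + 0.19337) = 1.5347 g → mol O = 1.5347 ÷ 15.999 = 0.095922 mol
Divide by the smallest (0.095922 mol): C 1.400, H 2.000, O 1.000
Multiplying each by 5 gives whole numbers: C 7.00, H 10.00, O 5.00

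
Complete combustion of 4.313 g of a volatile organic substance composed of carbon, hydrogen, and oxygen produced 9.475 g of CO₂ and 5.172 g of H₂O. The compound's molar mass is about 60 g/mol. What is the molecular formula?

mol C = 9.475 g CO₂ ÷ 44.009 g/mol = 0.21530 mol
mol H = 2 × 5.172 g H₂O ÷ 18.015 g/mol = 0.57419 mol
mass O = 4.313 − (2.5859 + 0.57878) = 1.1483 g → mol O = 1.1483 ÷ 15.999 = 0.071772 mol
Divide by the smallest (0.071772 mol): C 3.000, H 8.000, O 1.000
Empirical formula: C3H8O
Empirical-formula mass = 60.10 g/mol; 60 ÷ 60.10 ≈ 1, so the molecular formula is C3H8O.

C3H8O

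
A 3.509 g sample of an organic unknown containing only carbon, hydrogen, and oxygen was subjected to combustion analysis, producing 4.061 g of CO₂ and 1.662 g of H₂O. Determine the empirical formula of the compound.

mol C = 4.061 g CO₂ ÷ 44.009 g/mol = 0.092277 mol
mol H = 2 × 1.662 g H₂O ÷ 18.015 g/mol = 0.18451 mol
mass O = 3.509 − (1.1083 + 0.18599) = 2.2147 g → mol O = 2.2147 ÷ 15.999 = 0.13843 mol
Divide by the smallest (0.092277 mol): C 1.000, H 2.000, O 1.500
Multiplying each by 2 gives whole numbers: C 2.00, H 4.00, O 3.00

C2H4O3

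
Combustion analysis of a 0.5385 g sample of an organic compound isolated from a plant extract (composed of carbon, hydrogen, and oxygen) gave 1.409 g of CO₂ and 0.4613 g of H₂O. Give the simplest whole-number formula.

mol C = 1.409 g CO₂ ÷ 44.009 g/mol = 0.032016 mol
mol H = 2 × 0.4613 g H₂O ÷ 18.015 g/mol = 0.051213 mol
mass O = 0.5385 − (0.38455 + 0.051623) = 0.10233 g → mol O = 0.10233 ÷ 15.999 = 0.0063961 mol
Divide by the smallest (0.0063961 mol): C 5.006, H 8.007, O 1.000

C5H8O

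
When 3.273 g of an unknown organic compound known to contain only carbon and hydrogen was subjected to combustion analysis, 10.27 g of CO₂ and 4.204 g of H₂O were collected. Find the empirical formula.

mol C = 10.27 g CO₂ ÷ 44.009 g/mol = 0.23336 mol
mol H = 2 × 4.204 g H₂O ÷ 18.015 g/mol = 0.46672 mol
Divide by the smallest (0.23336 mol): C 1.000, H 2.000

CH2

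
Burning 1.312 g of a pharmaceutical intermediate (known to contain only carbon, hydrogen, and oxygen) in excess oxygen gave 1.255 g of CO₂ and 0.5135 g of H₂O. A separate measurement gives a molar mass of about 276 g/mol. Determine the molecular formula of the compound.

mol C = 1.255 g CO₂ ÷ 44.009 g/mol = 0.028517 mol
mol H = 2 × 0.5135 g H₂O ÷ 18.015 g/mol = 0.057008 mol
mass O = 1.312 − (0.34252 + 0.057464) = 0.91202 g → mol O = 0.91202 ÷ 15.999 = 0.057005 mol
Divide by the smallest (0.028517 mol): C 1.000, H 1.999, O 1.999
Empirical formula: CH2O2
Empirical-formula mass = 46.02 g/mol; 276 ÷ 46.02 ≈ 6, so the molecular formula is C6H12O12.

C6H12O12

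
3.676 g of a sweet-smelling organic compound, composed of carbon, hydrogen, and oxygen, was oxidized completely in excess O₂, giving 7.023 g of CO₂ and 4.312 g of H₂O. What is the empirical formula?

mol C = 7.023 g CO₂ ÷ 44.009 g/mol = 0.15958 mol
mol H = 2 × 4.312 g H₂O ÷ 18.015 g/mol = 0.47871 mol
mass O = 3.676 − (1.9167 + 0.48254) = 1.2767 g → mol O = 1.2767 ÷ 15.999 = 0.079801 mol
Divide by the smallest (0.079801 mol): C 2.000, H 5.999, O 1.000

C2H6O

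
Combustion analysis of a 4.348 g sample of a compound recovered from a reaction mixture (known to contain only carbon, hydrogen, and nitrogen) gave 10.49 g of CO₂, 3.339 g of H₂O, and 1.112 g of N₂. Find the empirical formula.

mol C = 10.49 g CO₂ ÷ 44.009 g/mol = 0.23836 mol
mol H = 2 × 3.339 g H₂O ÷ 18.015 g/mol = 0.37069 mol
mol N = 2 × 1.112 g N₂ ÷ 28.014 g/mol = 0.079389 mol
Divide by the smallest (0.079389 mol): C 3.002, H 4.669, N 1.000
Multiplying each by 3 gives whole numbers: C 9.01, H 14.01, N 3.00

C9H14N3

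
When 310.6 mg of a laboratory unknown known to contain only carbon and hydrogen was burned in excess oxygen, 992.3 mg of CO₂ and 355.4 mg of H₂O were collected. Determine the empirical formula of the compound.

C4H7

mol C = 0.9923 g CO₂ ÷ 44.009 g/mol = 0.022548 mol
mol H = 2 × 0.3554 g H₂O ÷ 18.015 g/mol = 0.039456 mol
Divide by the smallest (0.022548 mol): C 1.000, H 1.750
Multiplying each by 4 gives whole numbers: C 4.00, H 7.00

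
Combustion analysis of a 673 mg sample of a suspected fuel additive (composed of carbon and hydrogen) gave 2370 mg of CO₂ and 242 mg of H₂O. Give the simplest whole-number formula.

C2H

mol C = 2.37 g CO₂ ÷ 44.009 g/mol = 0.05385 mol
mol H = 2 × 0.242 g H₂O ÷ 18.015 g/mol = 0.02687 mol
Divide by the smallest (0.02687 mol): C 2.004, H 1.000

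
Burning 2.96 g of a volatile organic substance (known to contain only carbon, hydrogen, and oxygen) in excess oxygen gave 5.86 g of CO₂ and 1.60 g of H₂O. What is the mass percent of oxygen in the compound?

39.9%

mol C = 5.86 g CO₂ ÷ 44.009 g/mol = 0.1332 mol
mol H = 2 × 1.60 g H₂O ÷ 18.015 g/mol = 0.1776 mol
mass O = 2.96 − (1.599 + 0.1791) = 1.182 g → mol O = 1.182 ÷ 15.999 = 0.07386 mol
mass % O = 1.182 g ÷ 2.96 g × 100%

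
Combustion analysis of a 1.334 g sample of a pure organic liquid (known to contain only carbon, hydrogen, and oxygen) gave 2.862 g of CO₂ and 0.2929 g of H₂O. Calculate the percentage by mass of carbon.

mol C = 2.862 g CO₂ ÷ 44.009 g/mol = 0.065032 mol
mol H = 2 × 0.2929 g H₂O ÷ 18.015 g/mol = 0.032517 mol
mass O = 1.334 − (0.78110 + 0.032777) = 0.52012 g → mol O = 0.52012 ÷ 15.999 = 0.032510 mol
mass % C = 0.78110 g ÷ 1.334 g × 100%

58.55%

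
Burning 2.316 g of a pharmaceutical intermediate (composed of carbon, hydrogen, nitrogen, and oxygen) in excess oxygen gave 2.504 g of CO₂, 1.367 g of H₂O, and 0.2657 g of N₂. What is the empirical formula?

mol C = 2.504 g CO₂ ÷ 44.009 g/mol = 0.056897 mol
mol H = 2 × 1.367 g H₂O ÷ 18.015 g/mol = 0.15176 mol
mol N = 2 × 0.2657 g N₂ ÷ 28.014 g/mol = 0.018969 mol
mass O = 2.316 − (0.68340 + 0.15298 + 0.26570) = 1.2139 g → mol O = 1.2139 ÷ 15.999 = 0.075875 mol
Divide by the smallest (0.018969 mol): C 2.999, H 8.001, N 1.000, O 4.000

C3H8NO4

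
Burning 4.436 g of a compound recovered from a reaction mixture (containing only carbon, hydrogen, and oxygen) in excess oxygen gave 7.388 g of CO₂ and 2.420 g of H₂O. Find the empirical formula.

mol C = 7.388 g CO₂ ÷ 44.009 g/mol = 0.16787 mol
mol H = 2 × 2.420 g H₂O ÷ 18.015 g/mol = 0.26867 mol
mass O = 4.436 − (2.0163 + 0.27081) = 2.1488 g → mol O = 2.1488 ÷ 15.999 = 0.13431 mol
Divide by the smallest (0.13431 mol): C 1.250, H 2.000, O 1.000
Multiplying each by 4 gives whole numbers: C 5.00, H 8.00, O 4.00

C5H8O4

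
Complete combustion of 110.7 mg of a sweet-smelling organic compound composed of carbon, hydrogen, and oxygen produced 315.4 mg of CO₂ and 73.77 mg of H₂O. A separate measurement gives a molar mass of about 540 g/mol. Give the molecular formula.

C35H40O5

mol C = 0.3154 g CO₂ ÷ 44.009 g/mol = 0.0071667 mol
mol H = 2 × 0.07377 g H₂O ÷ 18.015 g/mol = 0.0081898 mol
mass O = 0.1107 − (0.086079 + 0.0082554) = 0.016365 g → mol O = 0.016365 ÷ 15.999 = 0.0010229 mol
Divide by the smallest (0.0010229 mol): C 7.006, H 8.007, O 1.000
Empirical formula: C7H8O
Empirical-formula mass = 108.14 g/mol; 540 ÷ 108.14 ≈ 5, so the molecular formula is C35H40O5.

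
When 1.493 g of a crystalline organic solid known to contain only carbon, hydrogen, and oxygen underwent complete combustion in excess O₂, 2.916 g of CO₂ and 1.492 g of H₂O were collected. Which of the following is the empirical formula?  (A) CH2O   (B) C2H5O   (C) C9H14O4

mol C = 2.916 g CO₂ ÷ 44.009 g/mol = 0.066259 mol
mol H = 2 × 1.492 g H₂O ÷ 18.015 g/mol = 0.16564 mol
mass O = 1.493 − (0.79584 + 0.16696) = 0.53020 g → mol O = 0.53020 ÷ 15.999 = 0.033139 mol
Divide by the smallest (0.033139 mol): C 1.999, H 4.998, O 1.000

(B) C2H5O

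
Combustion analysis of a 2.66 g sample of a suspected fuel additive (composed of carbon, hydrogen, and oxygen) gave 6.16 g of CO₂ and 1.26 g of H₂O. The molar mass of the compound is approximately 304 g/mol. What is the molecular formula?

mol C = 6.16 g CO₂ ÷ 44.009 g/mol = 0.1400 mol
mol H = 2 × 1.26 g H₂O ÷ 18.015 g/mol = 0.1399 mol
mass O = 2.66 − (1.681 + 0.1410) = 0.8378 g → mol O = 0.8378 ÷ 15.999 = 0.05237 mol
Divide by the smallest (0.05237 mol): C 2.673, H 2.671, O 1.000
Multiplying each by 3 gives whole numbers: C 8.02, H 8.01, O 3.00
Empirical formula: C8H8O3
Empirical-formula mass = 152.15 g/mol; 304 ÷ 152.15 ≈ 2, so the molecular formula is C16H16O6.

C16H16O6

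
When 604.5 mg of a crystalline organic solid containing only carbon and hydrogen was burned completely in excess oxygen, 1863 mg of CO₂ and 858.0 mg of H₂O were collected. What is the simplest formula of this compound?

mol C = 1.863 g CO₂ ÷ 44.009 g/mol = 0.042332 mol
mol H = 2 × 0.8580 g H₂O ÷ 18.015 g/mol = 0.095254 mol
Divide by the smallest (0.042332 mol): C 1.000, H 2.250
Multiplying each by 4 gives whole numbers: C 4.00, H 9.00

C4H9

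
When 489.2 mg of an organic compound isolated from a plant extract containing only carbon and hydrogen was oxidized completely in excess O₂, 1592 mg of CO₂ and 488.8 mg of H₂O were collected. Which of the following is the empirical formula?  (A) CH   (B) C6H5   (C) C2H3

(C) C2H3

mol C = 1.592 g CO₂ ÷ 44.009 g/mol = 0.036174 mol
mol H = 2 × 0.4888 g H₂O ÷ 18.015 g/mol = 0.054266 mol
Divide by the smallest (0.036174 mol): C 1.000, H 1.500
Multiplying each by 2 gives whole numbers: C 2.00, H 3.00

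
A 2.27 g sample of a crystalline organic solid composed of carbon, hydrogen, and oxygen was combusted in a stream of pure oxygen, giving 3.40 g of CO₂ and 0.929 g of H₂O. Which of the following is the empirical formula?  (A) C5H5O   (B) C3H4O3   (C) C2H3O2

mol C = 3.40 g CO₂ ÷ 44.009 g/mol = 0.07726 mol
mol H = 2 × 0.929 g H₂O ÷ 18.015 g/mol = 0.1031 mol
mass O = 2.27 − (0.9279 + 0.1040) = 1.238 g → mol O = 1.238 ÷ 15.999 = 0.07739 mol
Divide by the smallest (0.07726 mol): C 1.000, H 1.335, O 1.002
Multiplying each by 3 gives whole numbers: C 3.00, H 4.00, O 3.01

(B) C3H4O3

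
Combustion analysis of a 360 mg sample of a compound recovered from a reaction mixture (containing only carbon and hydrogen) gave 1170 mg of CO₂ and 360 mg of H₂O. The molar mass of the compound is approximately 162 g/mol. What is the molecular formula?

C12H18

mol C = 1.17 g CO₂ ÷ 44.009 g/mol = 0.02659 mol
mol H = 2 × 0.360 g H₂O ÷ 18.015 g/mol = 0.03997 mol
Divide by the smallest (0.02659 mol): C 1.000, H 1.503
Multiplying each by 2 gives whole numbers: C 2.00, H 3.01
Empirical formula: C2H3
Empirical-formula mass = 27.05 g/mol; 162 ÷ 27.05 ≈ 6, so the molecular formula is C12H18.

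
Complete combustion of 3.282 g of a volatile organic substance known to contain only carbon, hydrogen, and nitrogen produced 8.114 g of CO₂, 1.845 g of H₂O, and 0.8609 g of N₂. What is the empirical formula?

mol C = 8.114 g CO₂ ÷ 44.009 g/mol = 0.18437 mol
mol H = 2 × 1.845 g H₂O ÷ 18.015 g/mol = 0.20483 mol
mol N = 2 × 0.8609 g N₂ ÷ 28.014 g/mol = 0.061462 mol
Divide by the smallest (0.061462 mol): C 3.000, H 3.333, N 1.000
Multiplying each by 3 gives whole numbers: C 9.00, H 10.00, N 3.00

C9H10N3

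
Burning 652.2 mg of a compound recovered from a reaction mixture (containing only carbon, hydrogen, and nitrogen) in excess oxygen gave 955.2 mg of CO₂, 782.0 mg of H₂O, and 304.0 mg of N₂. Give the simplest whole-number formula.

mol C = 0.9552 g CO₂ ÷ 44.009 g/mol = 0.021705 mol
mol H = 2 × 0.7820 g H₂O ÷ 18.015 g/mol = 0.086817 mol
mol N = 2 × 0.3040 g N₂ ÷ 28.014 g/mol = 0.021703 mol
Divide by the smallest (0.021703 mol): C 1.000, H 4.000, N 1.000

CH4N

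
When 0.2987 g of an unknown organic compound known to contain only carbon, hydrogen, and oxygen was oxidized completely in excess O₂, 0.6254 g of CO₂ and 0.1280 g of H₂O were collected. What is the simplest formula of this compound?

C2H2O

mol C = 0.6254 g CO₂ ÷ 44.009 g/mol = 0.014211 mol
mol H = 2 × 0.1280 g H₂O ÷ 18.015 g/mol = 0.014210 mol
mass O = 0.2987 − (0.17069 + 0.014324) = 0.11369 g → mol O = 0.11369 ÷ 15.999 = 0.0071061 mol
Divide by the smallest (0.0071061 mol): C 2.000, H 2.000, O 1.000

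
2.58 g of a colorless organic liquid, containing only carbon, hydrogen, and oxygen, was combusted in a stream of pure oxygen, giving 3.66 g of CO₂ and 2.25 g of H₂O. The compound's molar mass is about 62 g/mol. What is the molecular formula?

C2H6O2

mol C = 3.66 g CO₂ ÷ 44.009 g/mol = 0.08316 mol
mol H = 2 × 2.25 g H₂O ÷ 18.015 g/mol = 0.2498 mol
mass O = 2.58 − (0.9989 + 0.2518) = 1.329 g → mol O = 1.329 ÷ 15.999 = 0.08309 mol
Divide by the smallest (0.08309 mol): C 1.001, H 3.006, O 1.000
Empirical formula: CH3O
Empirical-formula mass = 31.03 g/mol; 62 ÷ 31.03 ≈ 2, so the molecular formula is C2H6O2.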